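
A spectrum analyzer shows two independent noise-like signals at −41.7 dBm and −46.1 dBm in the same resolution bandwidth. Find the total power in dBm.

−40.4 dBm

Convert to linear, add, convert back:
P₁ = 6.76×10⁻⁸ W, P₂ = 2.45×10⁻⁸ W
P_tot = 9.22×10⁻⁸ W → 10 log₁₀(P_tot / 10⁻³) = −40.4 dBm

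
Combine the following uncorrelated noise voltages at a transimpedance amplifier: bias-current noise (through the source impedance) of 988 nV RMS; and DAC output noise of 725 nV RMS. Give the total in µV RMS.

Uncorrelated sources add in power (mean-square): V_tot = √(ΣV_i²)
V_tot = √[(9.88×10⁻⁷)² + (7.25×10⁻⁷)²] = 1.23×10⁻⁶ V = 1.23 µV

1.23 µV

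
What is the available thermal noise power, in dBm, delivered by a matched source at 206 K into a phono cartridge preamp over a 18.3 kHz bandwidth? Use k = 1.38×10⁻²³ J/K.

−132.8 dBm

P_n = kTB = 1.38×10⁻²³ × 206 × 1.83×10⁴ = 5.20×10⁻¹⁷ W
In dBm: 10 log₁₀(5.20×10⁻¹⁷ / 10⁻³) = −132.8 dBm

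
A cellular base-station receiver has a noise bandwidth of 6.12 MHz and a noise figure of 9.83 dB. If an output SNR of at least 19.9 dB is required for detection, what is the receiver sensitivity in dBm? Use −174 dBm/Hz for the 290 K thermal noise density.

Sensitivity = −174 + 10 log₁₀(B) + NF + SNR_min
= −174 + 67.87 + 9.83 + 19.9
= −76.40 dBm → −76.4 dBm

−76.4 dBm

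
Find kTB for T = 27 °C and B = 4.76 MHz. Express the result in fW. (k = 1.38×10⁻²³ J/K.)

19.7 fW

T = 27 °C + 273.15 = 300.15 K
P_n = kTB = 1.38×10⁻²³ × 300.15 × 4.76×10⁶ = 1.97×10⁻¹⁴ W = 19.7 fW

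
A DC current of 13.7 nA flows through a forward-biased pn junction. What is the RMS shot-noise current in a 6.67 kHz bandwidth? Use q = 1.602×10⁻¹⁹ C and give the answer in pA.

I_n = √(2qI·B)
2qI·B = 2 × 1.602×10⁻¹⁹ × 1.37×10⁻⁸ × 6.67×10³ = 2.93×10⁻²³ A²
I_n = √(2.93×10⁻²³) = 5.41×10⁻¹² A = 5.41 pA

5.41 pA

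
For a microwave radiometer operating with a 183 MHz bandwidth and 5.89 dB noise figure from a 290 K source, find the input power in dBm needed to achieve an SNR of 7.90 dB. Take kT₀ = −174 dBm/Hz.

−77.6 dBm

Sensitivity = −174 + 10 log₁₀(B) + NF + SNR_min
= −174 + 82.62 + 5.89 + 7.90
= −77.59 dBm → −77.6 dBm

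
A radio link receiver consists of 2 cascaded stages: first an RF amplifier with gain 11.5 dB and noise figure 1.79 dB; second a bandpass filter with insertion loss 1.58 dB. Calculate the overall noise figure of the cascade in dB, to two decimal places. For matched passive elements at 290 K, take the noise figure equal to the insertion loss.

Convert to linear (a loss of L dB is a gain of −L dB): F_i = 10^(NF_i/10), G_i = 10^(G_i,dB/10)
  Stage 1: F_1 = 10^(1.79/10) = 1.510, G_1 = 10^(11.5/10) = 14.13
  Stage 2: F_2 = 10^(1.58/10) = 1.439, G_2 = 10^(−1.58/10) = 0.6950
Friis cascade:
  F = 1.510 + (1.439 − 1)/14.13 = 1.541
NF = 10 log₁₀(1.541) = 1.88 dB

1.88 dB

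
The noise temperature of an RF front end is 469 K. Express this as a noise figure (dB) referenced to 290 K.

4.18 dB

F = 1 + T_e/T₀ = 1 + 469/290 = 2.61724
NF = 10 log₁₀(2.61724) = 4.18 dB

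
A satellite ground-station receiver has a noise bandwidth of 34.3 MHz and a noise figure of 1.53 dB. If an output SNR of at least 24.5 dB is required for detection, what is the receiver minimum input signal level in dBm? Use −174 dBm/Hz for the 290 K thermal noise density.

−72.6 dBm

Sensitivity = −174 + 10 log₁₀(B) + NF + SNR_min
= −174 + 75.35 + 1.53 + 24.5
= −72.62 dBm → −72.6 dBm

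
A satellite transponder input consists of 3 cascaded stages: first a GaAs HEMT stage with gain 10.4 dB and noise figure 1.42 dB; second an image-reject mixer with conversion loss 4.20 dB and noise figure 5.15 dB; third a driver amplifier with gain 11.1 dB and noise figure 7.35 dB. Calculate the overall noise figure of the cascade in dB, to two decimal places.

Convert to linear (a loss of L dB is a gain of −L dB): F_i = 10^(NF_i/10), G_i = 10^(G_i,dB/10)
  Stage 1: F_1 = 10^(1.42/10) = 1.387, G_1 = 10^(10.4/10) = 10.96
  Stage 2: F_2 = 10^(5.15/10) = 3.273, G_2 = 10^(−4.20/10) = 0.3802
  Stage 3: F_3 = 10^(7.35/10) = 5.433, G_3 = 10^(11.1/10) = 12.88
Friis cascade:
  F = 1.387 + (3.273 − 1)/10.96 + (5.433 − 1)/4.169 = 2.657
NF = 10 log₁₀(2.657) = 4.24 dB

4.24 dB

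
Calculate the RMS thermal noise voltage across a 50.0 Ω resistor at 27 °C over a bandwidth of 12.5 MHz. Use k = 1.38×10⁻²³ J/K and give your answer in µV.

3.22 µV

T = 27 °C + 273.15 = 300.15 K
V_n = √(4kTRB)
4kTRB = 4 × 1.38×10⁻²³ × 300.15 × 5.00×10¹ × 1.25×10⁷ = 1.04×10⁻¹¹ V²
V_n = √(1.04×10⁻¹¹) = 3.22×10⁻⁶ V = 3.22 µV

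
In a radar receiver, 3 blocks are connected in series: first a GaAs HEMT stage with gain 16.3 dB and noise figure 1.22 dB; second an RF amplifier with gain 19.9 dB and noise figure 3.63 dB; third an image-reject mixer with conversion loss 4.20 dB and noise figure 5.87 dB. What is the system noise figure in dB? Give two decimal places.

1.32 dB

Convert to linear (a loss of L dB is a gain of −L dB): F_i = 10^(NF_i/10), G_i = 10^(G_i,dB/10)
  Stage 1: F_1 = 10^(1.22/10) = 1.324, G_1 = 10^(16.3/10) = 42.66
  Stage 2: F_2 = 10^(3.63/10) = 2.307, G_2 = 10^(19.9/10) = 97.72
  Stage 3: F_3 = 10^(5.87/10) = 3.864, G_3 = 10^(−4.20/10) = 0.3802
Friis cascade:
  F = 1.324 + (2.307 − 1)/42.66 + (3.864 − 1)/4169 = 1.356
NF = 10 log₁₀(1.356) = 1.32 dB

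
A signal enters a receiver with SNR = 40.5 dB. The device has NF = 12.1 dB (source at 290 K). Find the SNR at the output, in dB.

28.4 dB

By definition F = SNR_in/SNR_out, so in dB: SNR_out = SNR_in − NF
SNR_out = 40.5 − 12.1 = 28.4 dB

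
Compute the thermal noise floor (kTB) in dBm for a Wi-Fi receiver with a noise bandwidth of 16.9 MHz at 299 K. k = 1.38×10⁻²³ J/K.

−101.6 dBm

P_n = kTB = 1.38×10⁻²³ × 299 × 1.69×10⁷ = 6.97×10⁻¹⁴ W
In dBm: 10 log₁₀(6.97×10⁻¹⁴ / 10⁻³) = −101.6 dBm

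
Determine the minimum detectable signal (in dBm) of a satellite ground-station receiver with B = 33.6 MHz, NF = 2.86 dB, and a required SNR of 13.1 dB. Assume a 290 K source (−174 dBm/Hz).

−82.8 dBm

Sensitivity = −174 + 10 log₁₀(B) + NF + SNR_min
= −174 + 75.26 + 2.86 + 13.1
= −82.78 dBm → −82.8 dBm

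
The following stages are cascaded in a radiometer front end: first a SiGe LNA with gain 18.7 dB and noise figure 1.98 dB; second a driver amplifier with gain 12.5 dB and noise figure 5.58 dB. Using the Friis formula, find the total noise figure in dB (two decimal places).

2.08 dB

Convert to linear (a loss of L dB is a gain of −L dB): F_i = 10^(NF_i/10), G_i = 10^(G_i,dB/10)
  Stage 1: F_1 = 10^(1.98/10) = 1.578, G_1 = 10^(18.7/10) = 74.13
  Stage 2: F_2 = 10^(5.58/10) = 3.614, G_2 = 10^(12.5/10) = 17.78
Friis cascade:
  F = 1.578 + (3.614 − 1)/74.13 = 1.613
NF = 10 log₁₀(1.613) = 2.08 dB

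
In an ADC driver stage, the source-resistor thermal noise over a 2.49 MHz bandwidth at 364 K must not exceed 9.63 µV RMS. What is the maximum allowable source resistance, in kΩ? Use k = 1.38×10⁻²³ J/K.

1.85 kΩ

Johnson–Nyquist: V_n = √(4kTRB) ⇒ R = V_n² / (4kTB)
4kTB = 4 × 1.38×10⁻²³ × 364 × 2.49×10⁶ = 5.00×10⁻¹⁴
R = (9.63×10⁻⁶)² / 5.00×10⁻¹⁴ = 1.85×10³ Ω = 1.85 kΩ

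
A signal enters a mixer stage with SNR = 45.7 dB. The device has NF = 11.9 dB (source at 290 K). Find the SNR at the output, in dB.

By definition F = SNR_in/SNR_out, so in dB: SNR_out = SNR_in − NF
SNR_out = 45.7 − 11.9 = 33.8 dB

33.8 dB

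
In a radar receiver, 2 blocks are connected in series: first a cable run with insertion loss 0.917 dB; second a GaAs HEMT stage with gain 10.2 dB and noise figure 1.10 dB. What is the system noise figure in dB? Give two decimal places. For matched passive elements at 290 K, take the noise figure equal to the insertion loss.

2.02 dB

Convert to linear (a loss of L dB is a gain of −L dB): F_i = 10^(NF_i/10), G_i = 10^(G_i,dB/10)
  Stage 1: F_1 = 10^(0.917/10) = 1.235, G_1 = 10^(−0.917/10) = 0.8097
  Stage 2: F_2 = 10^(1.10/10) = 1.288, G_2 = 10^(10.2/10) = 10.47
Friis cascade:
  F = 1.235 + (1.288 − 1)/0.8097 = 1.591
NF = 10 log₁₀(1.591) = 2.02 dB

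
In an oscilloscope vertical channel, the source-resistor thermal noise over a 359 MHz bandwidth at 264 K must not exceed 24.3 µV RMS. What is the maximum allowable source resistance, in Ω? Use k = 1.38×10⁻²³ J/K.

113 Ω

Johnson–Nyquist: V_n = √(4kTRB) ⇒ R = V_n² / (4kTB)
4kTB = 4 × 1.38×10⁻²³ × 264 × 3.59×10⁸ = 5.23×10⁻¹²
R = (2.43×10⁻⁵)² / 5.23×10⁻¹² = 1.13×10² Ω = 113 Ω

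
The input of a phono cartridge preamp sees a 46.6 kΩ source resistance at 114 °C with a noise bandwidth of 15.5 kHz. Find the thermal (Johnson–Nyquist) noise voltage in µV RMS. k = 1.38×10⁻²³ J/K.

3.93 µV

T = 114 °C + 273.15 = 387.15 K
V_n = √(4kTRB)
4kTRB = 4 × 1.38×10⁻²³ × 387.15 × 4.66×10⁴ × 1.55×10⁴ = 1.54×10⁻¹¹ V²
V_n = √(1.54×10⁻¹¹) = 3.93×10⁻⁶ V = 3.93 µV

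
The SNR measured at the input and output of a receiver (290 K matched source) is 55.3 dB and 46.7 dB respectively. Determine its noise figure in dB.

8.6 dB

NF (dB) = SNR_in(dB) − SNR_out(dB) when the source is at T₀
NF = 55.3 − 46.7 = 8.6 dB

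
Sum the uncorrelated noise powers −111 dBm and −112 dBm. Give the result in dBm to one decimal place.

Convert to linear, add, convert back:
P₁ = 7.94×10⁻¹⁵ W, P₂ = 6.31×10⁻¹⁵ W
P_tot = 1.43×10⁻¹⁴ W → 10 log₁₀(P_tot / 10⁻³) = −108.5 dBm

−108.5 dBm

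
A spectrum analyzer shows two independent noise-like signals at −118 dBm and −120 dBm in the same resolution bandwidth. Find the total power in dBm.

−115.9 dBm

Convert to linear, add, convert back:
P₁ = 1.58×10⁻¹⁵ W, P₂ = 1.00×10⁻¹⁵ W
P_tot = 2.58×10⁻¹⁵ W → 10 log₁₀(P_tot / 10⁻³) = −115.9 dBm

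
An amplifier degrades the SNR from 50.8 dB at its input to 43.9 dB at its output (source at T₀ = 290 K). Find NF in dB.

6.9 dB

NF (dB) = SNR_in(dB) − SNR_out(dB) when the source is at T₀
NF = 50.8 − 43.9 = 6.9 dB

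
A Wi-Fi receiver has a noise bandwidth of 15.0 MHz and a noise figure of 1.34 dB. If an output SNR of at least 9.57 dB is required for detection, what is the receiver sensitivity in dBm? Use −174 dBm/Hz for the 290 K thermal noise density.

−91.3 dBm

Sensitivity = −174 + 10 log₁₀(B) + NF + SNR_min
= −174 + 71.76 + 1.34 + 9.57
= −91.33 dBm → −91.3 dBm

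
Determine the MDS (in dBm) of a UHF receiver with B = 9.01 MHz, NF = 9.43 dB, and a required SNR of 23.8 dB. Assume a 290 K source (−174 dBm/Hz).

−71.2 dBm

Sensitivity = −174 + 10 log₁₀(B) + NF + SNR_min
= −174 + 69.55 + 9.43 + 23.8
= −71.22 dBm → −71.2 dBm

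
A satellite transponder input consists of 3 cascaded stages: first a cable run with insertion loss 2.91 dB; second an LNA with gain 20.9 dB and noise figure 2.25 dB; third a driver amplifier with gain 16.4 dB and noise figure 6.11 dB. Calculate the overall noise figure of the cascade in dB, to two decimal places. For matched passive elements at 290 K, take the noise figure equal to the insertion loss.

5.22 dB

Convert to linear (a loss of L dB is a gain of −L dB): F_i = 10^(NF_i/10), G_i = 10^(G_i,dB/10)
  Stage 1: F_1 = 10^(2.91/10) = 1.954, G_1 = 10^(−2.91/10) = 0.5117
  Stage 2: F_2 = 10^(2.25/10) = 1.679, G_2 = 10^(20.9/10) = 123.0
  Stage 3: F_3 = 10^(6.11/10) = 4.083, G_3 = 10^(16.4/10) = 43.65
Friis cascade:
  F = 1.954 + (1.679 − 1)/0.5117 + (4.083 − 1)/62.95 = 3.330
NF = 10 log₁₀(3.330) = 5.22 dB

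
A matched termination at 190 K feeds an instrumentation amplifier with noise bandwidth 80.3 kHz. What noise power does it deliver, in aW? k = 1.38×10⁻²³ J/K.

211 aW

P_n = kTB = 1.38×10⁻²³ × 190 × 8.03×10⁴ = 2.11×10⁻¹⁶ W = 211 aW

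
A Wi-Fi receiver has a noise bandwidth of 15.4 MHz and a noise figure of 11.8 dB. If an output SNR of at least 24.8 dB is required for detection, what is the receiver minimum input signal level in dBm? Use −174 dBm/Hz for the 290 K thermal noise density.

−65.5 dBm

Sensitivity = −174 + 10 log₁₀(B) + NF + SNR_min
= −174 + 71.88 + 11.8 + 24.8
= −65.52 dBm → −65.5 dBm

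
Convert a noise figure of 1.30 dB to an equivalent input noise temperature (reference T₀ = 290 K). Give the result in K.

F = 10^(1.30/10) = 1.34896
T_e = (F − 1)·T₀ = (1.34896 − 1) × 290 = 101 K

101 K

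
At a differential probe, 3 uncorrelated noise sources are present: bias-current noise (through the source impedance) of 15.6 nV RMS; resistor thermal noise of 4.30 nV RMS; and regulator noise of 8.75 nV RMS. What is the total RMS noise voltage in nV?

Uncorrelated sources add in power (mean-square): V_tot = √(ΣV_i²)
V_tot = √[(1.56×10⁻⁸)² + (4.30×10⁻⁹)² + (8.75×10⁻⁹)²] = 1.84×10⁻⁸ V = 18.4 nV

18.4 nV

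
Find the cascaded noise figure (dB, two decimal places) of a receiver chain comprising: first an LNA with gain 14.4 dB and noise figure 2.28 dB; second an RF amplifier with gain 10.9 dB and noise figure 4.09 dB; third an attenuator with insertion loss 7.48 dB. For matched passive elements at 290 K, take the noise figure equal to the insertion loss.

Convert to linear (a loss of L dB is a gain of −L dB): F_i = 10^(NF_i/10), G_i = 10^(G_i,dB/10)
  Stage 1: F_1 = 10^(2.28/10) = 1.690, G_1 = 10^(14.4/10) = 27.54
  Stage 2: F_2 = 10^(4.09/10) = 2.564, G_2 = 10^(10.9/10) = 12.30
  Stage 3: F_3 = 10^(7.48/10) = 5.598, G_3 = 10^(−7.48/10) = 0.1786
Friis cascade:
  F = 1.690 + (2.564 − 1)/27.54 + (5.598 − 1)/338.8 = 1.761
NF = 10 log₁₀(1.761) = 2.46 dB

2.46 dB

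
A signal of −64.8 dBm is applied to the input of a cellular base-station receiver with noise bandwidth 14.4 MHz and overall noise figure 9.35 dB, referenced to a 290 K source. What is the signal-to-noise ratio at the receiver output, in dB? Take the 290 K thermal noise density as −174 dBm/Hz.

28.3 dB

Noise floor: N = −174 + 10 log₁₀(B) + NF
10 log₁₀(1.44×10⁷) = 71.58 dB
N = −174 + 71.58 + 9.35 = −93.07 dBm
SNR = P_sig − N = −64.8 − (−93.07) = 28.27 dB → 28.3 dB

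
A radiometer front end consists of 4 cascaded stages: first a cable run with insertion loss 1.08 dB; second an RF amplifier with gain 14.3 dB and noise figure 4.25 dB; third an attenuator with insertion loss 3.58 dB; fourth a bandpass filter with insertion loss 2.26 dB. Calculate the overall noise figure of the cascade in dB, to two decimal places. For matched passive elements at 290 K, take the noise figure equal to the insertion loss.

5.50 dB

Convert to linear (a loss of L dB is a gain of −L dB): F_i = 10^(NF_i/10), G_i = 10^(G_i,dB/10)
  Stage 1: F_1 = 10^(1.08/10) = 1.282, G_1 = 10^(−1.08/10) = 0.7798
  Stage 2: F_2 = 10^(4.25/10) = 2.661, G_2 = 10^(14.3/10) = 26.92
  Stage 3: F_3 = 10^(3.58/10) = 2.280, G_3 = 10^(−3.58/10) = 0.4385
  Stage 4: F_4 = 10^(2.26/10) = 1.683, G_4 = 10^(−2.26/10) = 0.5943
Friis cascade:
  F = 1.282 + (2.661 − 1)/0.7798 + (2.280 − 1)/20.99 + (1.683 − 1)/9.204 = 3.547
NF = 10 log₁₀(3.547) = 5.50 dB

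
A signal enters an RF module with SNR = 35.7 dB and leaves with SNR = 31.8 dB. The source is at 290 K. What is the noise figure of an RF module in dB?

NF (dB) = SNR_in(dB) − SNR_out(dB) when the source is at T₀
NF = 35.7 − 31.8 = 3.9 dB

3.9 dB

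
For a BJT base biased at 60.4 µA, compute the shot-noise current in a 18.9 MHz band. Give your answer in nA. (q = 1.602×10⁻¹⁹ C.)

19.1 nA

I_n = √(2qI·B)
2qI·B = 2 × 1.602×10⁻¹⁹ × 6.04×10⁻⁵ × 1.89×10⁷ = 3.66×10⁻¹⁶ A²
I_n = √(3.66×10⁻¹⁶) = 1.91×10⁻⁸ A = 19.1 nA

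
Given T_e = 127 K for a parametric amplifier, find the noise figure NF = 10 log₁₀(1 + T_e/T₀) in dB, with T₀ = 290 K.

F = 1 + T_e/T₀ = 1 + 127/290 = 1.43793
NF = 10 log₁₀(1.43793) = 1.58 dB

1.58 dB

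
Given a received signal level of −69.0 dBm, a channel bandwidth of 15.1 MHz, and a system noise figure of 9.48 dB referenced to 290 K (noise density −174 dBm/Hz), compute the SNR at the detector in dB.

23.7 dB

Noise floor: N = −174 + 10 log₁₀(B) + NF
10 log₁₀(1.51×10⁷) = 71.79 dB
N = −174 + 71.79 + 9.48 = −92.73 dBm
SNR = P_sig − N = −69.0 − (−92.73) = 23.73 dB → 23.7 dB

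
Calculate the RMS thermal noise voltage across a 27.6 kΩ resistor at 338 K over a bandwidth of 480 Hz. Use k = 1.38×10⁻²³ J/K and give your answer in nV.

497 nV

V_n = √(4kTRB)
4kTRB = 4 × 1.38×10⁻²³ × 338 × 2.76×10⁴ × 4.80×10² = 2.47×10⁻¹³ V²
V_n = √(2.47×10⁻¹³) = 4.97×10⁻⁷ V = 497 nV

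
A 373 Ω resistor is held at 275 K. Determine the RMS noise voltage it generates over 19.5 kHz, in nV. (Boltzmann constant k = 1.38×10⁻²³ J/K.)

332 nV

V_n = √(4kTRB)
4kTRB = 4 × 1.38×10⁻²³ × 275 × 3.73×10² × 1.95×10⁴ = 1.10×10⁻¹³ V²
V_n = √(1.10×10⁻¹³) = 3.32×10⁻⁷ V = 332 nV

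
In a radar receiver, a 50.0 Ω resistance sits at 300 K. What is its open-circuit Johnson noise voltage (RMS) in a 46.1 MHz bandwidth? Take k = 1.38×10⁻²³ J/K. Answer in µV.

6.18 µV

V_n = √(4kTRB)
4kTRB = 4 × 1.38×10⁻²³ × 300 × 5.00×10¹ × 4.61×10⁷ = 3.82×10⁻¹¹ V²
V_n = √(3.82×10⁻¹¹) = 6.18×10⁻⁶ V = 6.18 µV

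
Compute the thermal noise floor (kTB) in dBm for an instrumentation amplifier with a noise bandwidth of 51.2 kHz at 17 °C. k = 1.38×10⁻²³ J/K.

T = 17 °C + 273.15 = 290.15 K
P_n = kTB = 1.38×10⁻²³ × 290.15 × 5.12×10⁴ = 2.05×10⁻¹⁶ W
In dBm: 10 log₁₀(2.05×10⁻¹⁶ / 10⁻³) = −126.9 dBm

−126.9 dBm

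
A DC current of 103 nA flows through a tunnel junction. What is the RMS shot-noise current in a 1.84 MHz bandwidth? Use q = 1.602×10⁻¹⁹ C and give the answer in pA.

246 pA

I_n = √(2qI·B)
2qI·B = 2 × 1.602×10⁻¹⁹ × 1.03×10⁻⁷ × 1.84×10⁶ = 6.07×10⁻²⁰ A²
I_n = √(6.07×10⁻²⁰) = 2.46×10⁻¹⁰ A = 246 pA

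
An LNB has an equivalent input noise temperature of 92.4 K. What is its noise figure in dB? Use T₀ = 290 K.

F = 1 + T_e/T₀ = 1 + 92.4/290 = 1.31862
NF = 10 log₁₀(1.31862) = 1.20 dB

1.20 dB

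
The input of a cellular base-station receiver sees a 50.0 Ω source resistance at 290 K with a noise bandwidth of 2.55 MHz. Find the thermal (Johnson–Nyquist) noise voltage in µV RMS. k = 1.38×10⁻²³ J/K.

V_n = √(4kTRB)
4kTRB = 4 × 1.38×10⁻²³ × 290 × 5.00×10¹ × 2.55×10⁶ = 2.04×10⁻¹² V²
V_n = √(2.04×10⁻¹²) = 1.43×10⁻⁶ V = 1.43 µV

1.43 µV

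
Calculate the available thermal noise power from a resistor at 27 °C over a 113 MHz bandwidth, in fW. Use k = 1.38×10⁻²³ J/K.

468 fW

T = 27 °C + 273.15 = 300.15 K
P_n = kTB = 1.38×10⁻²³ × 300.15 × 1.13×10⁸ = 4.68×10⁻¹³ W = 468 fW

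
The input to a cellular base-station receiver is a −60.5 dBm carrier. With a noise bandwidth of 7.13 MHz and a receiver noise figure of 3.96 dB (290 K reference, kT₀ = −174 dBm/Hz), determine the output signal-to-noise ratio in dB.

Noise floor: N = −174 + 10 log₁₀(B) + NF
10 log₁₀(7.13×10⁶) = 68.53 dB
N = −174 + 68.53 + 3.96 = −101.51 dBm
SNR = P_sig − N = −60.5 − (−101.51) = 41.01 dB → 41.0 dB

41.0 dB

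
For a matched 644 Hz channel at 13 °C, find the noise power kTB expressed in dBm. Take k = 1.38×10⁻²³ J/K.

T = 13 °C + 273.15 = 286.15 K
P_n = kTB = 1.38×10⁻²³ × 286.15 × 6.44×10² = 2.54×10⁻¹⁸ W
In dBm: 10 log₁₀(2.54×10⁻¹⁸ / 10⁻³) = −145.9 dBm

−145.9 dBm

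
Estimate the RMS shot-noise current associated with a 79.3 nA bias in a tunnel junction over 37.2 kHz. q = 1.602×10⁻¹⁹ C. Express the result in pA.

I_n = √(2qI·B)
2qI·B = 2 × 1.602×10⁻¹⁹ × 7.93×10⁻⁸ × 3.72×10⁴ = 9.45×10⁻²² A²
I_n = √(9.45×10⁻²²) = 3.07×10⁻¹¹ A = 30.7 pA

30.7 pA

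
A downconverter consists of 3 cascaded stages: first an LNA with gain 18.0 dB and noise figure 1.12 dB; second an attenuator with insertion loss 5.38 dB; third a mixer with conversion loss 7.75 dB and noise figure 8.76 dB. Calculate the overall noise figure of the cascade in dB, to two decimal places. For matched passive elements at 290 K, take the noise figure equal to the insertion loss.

2.28 dB

Convert to linear (a loss of L dB is a gain of −L dB): F_i = 10^(NF_i/10), G_i = 10^(G_i,dB/10)
  Stage 1: F_1 = 10^(1.12/10) = 1.294, G_1 = 10^(18.0/10) = 63.10
  Stage 2: F_2 = 10^(5.38/10) = 3.451, G_2 = 10^(−5.38/10) = 0.2897
  Stage 3: F_3 = 10^(8.76/10) = 7.516, G_3 = 10^(−7.75/10) = 0.1679
Friis cascade:
  F = 1.294 + (3.451 − 1)/63.10 + (7.516 − 1)/18.28 = 1.689
NF = 10 log₁₀(1.689) = 2.28 dB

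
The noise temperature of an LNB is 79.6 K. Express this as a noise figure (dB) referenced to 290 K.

F = 1 + T_e/T₀ = 1 + 79.6/290 = 1.27448
NF = 10 log₁₀(1.27448) = 1.05 dB

1.05 dB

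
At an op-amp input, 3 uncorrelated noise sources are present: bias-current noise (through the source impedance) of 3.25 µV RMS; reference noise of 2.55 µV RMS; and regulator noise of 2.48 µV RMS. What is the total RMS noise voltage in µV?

4.82 µV

Uncorrelated sources add in power (mean-square): V_tot = √(ΣV_i²)
V_tot = √[(3.25×10⁻⁶)² + (2.55×10⁻⁶)² + (2.48×10⁻⁶)²] = 4.82×10⁻⁶ V = 4.82 µV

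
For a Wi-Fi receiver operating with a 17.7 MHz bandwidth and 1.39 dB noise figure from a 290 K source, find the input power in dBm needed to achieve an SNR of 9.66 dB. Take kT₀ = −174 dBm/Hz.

−90.5 dBm

Sensitivity = −174 + 10 log₁₀(B) + NF + SNR_min
= −174 + 72.48 + 1.39 + 9.66
= −90.47 dBm → −90.5 dBm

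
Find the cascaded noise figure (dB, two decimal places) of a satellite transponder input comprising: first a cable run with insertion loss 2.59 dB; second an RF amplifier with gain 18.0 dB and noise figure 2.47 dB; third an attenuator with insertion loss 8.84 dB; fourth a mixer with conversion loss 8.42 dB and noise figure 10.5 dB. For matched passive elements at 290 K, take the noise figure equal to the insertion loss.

7.52 dB

Convert to linear (a loss of L dB is a gain of −L dB): F_i = 10^(NF_i/10), G_i = 10^(G_i,dB/10)
  Stage 1: F_1 = 10^(2.59/10) = 1.816, G_1 = 10^(−2.59/10) = 0.5508
  Stage 2: F_2 = 10^(2.47/10) = 1.766, G_2 = 10^(18.0/10) = 63.10
  Stage 3: F_3 = 10^(8.84/10) = 7.656, G_3 = 10^(−8.84/10) = 0.1306
  Stage 4: F_4 = 10^(10.5/10) = 11.22, G_4 = 10^(−8.42/10) = 0.1439
Friis cascade:
  F = 1.816 + (1.766 − 1)/0.5508 + (7.656 − 1)/34.75 + (11.22 − 1)/4.539 = 5.649
NF = 10 log₁₀(5.649) = 7.52 dB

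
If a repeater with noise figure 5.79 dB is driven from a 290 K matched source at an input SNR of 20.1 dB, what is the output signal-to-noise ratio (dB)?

14.31 dB

By definition F = SNR_in/SNR_out, so in dB: SNR_out = SNR_in − NF
SNR_out = 20.1 − 5.79 = 14.31 dB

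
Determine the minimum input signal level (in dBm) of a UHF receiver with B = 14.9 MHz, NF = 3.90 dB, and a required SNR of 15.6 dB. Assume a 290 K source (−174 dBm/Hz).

−82.8 dBm

Sensitivity = −174 + 10 log₁₀(B) + NF + SNR_min
= −174 + 71.73 + 3.90 + 15.6
= −82.77 dBm → −82.8 dBm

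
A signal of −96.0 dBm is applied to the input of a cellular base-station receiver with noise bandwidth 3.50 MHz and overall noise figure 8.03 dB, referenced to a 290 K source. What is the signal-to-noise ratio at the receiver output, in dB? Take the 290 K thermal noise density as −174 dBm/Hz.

4.5 dB

Noise floor: N = −174 + 10 log₁₀(B) + NF
10 log₁₀(3.50×10⁶) = 65.44 dB
N = −174 + 65.44 + 8.03 = −100.53 dBm
SNR = P_sig − N = −96.0 − (−100.53) = 4.53 dB → 4.5 dB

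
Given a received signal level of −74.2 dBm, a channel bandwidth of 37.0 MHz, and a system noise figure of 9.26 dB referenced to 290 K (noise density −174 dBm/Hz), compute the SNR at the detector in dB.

14.9 dB

Noise floor: N = −174 + 10 log₁₀(B) + NF
10 log₁₀(3.70×10⁷) = 75.68 dB
N = −174 + 75.68 + 9.26 = −89.06 dBm
SNR = P_sig − N = −74.2 − (−89.06) = 14.86 dB → 14.9 dB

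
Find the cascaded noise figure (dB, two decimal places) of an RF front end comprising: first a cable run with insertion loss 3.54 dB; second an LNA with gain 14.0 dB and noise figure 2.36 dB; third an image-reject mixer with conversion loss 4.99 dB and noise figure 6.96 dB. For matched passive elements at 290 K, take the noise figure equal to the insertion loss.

Convert to linear (a loss of L dB is a gain of −L dB): F_i = 10^(NF_i/10), G_i = 10^(G_i,dB/10)
  Stage 1: F_1 = 10^(3.54/10) = 2.259, G_1 = 10^(−3.54/10) = 0.4426
  Stage 2: F_2 = 10^(2.36/10) = 1.722, G_2 = 10^(14.0/10) = 25.12
  Stage 3: F_3 = 10^(6.96/10) = 4.966, G_3 = 10^(−4.99/10) = 0.3170
Friis cascade:
  F = 2.259 + (1.722 − 1)/0.4426 + (4.966 − 1)/11.12 = 4.247
NF = 10 log₁₀(4.247) = 6.28 dB

6.28 dB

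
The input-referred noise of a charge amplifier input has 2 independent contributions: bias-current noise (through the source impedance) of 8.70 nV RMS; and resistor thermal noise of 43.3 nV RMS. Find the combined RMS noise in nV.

Uncorrelated sources add in power (mean-square): V_tot = √(ΣV_i²)
V_tot = √[(8.70×10⁻⁹)² + (4.33×10⁻⁸)²] = 4.42×10⁻⁸ V = 44.2 nV

44.2 nV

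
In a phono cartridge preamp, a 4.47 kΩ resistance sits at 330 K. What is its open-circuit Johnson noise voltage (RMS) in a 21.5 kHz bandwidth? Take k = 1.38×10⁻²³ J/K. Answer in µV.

V_n = √(4kTRB)
4kTRB = 4 × 1.38×10⁻²³ × 330 × 4.47×10³ × 2.15×10⁴ = 1.75×10⁻¹² V²
V_n = √(1.75×10⁻¹²) = 1.32×10⁻⁶ V = 1.32 µV

1.32 µV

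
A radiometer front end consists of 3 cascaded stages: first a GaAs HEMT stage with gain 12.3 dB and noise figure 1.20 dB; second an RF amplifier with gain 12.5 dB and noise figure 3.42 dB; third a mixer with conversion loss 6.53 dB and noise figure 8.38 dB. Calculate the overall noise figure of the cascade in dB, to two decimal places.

Convert to linear (a loss of L dB is a gain of −L dB): F_i = 10^(NF_i/10), G_i = 10^(G_i,dB/10)
  Stage 1: F_1 = 10^(1.20/10) = 1.318, G_1 = 10^(12.3/10) = 16.98
  Stage 2: F_2 = 10^(3.42/10) = 2.198, G_2 = 10^(12.5/10) = 17.78
  Stage 3: F_3 = 10^(8.38/10) = 6.887, G_3 = 10^(−6.53/10) = 0.2223
Friis cascade:
  F = 1.318 + (2.198 − 1)/16.98 + (6.887 − 1)/302.0 = 1.408
NF = 10 log₁₀(1.408) = 1.49 dB

1.49 dB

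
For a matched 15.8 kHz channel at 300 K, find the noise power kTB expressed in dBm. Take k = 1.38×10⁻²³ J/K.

P_n = kTB = 1.38×10⁻²³ × 300 × 1.58×10⁴ = 6.54×10⁻¹⁷ W
In dBm: 10 log₁₀(6.54×10⁻¹⁷ / 10⁻³) = −131.8 dBm

−131.8 dBm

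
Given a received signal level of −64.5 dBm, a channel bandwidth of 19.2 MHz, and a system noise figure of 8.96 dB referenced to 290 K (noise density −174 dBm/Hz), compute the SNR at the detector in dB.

27.7 dB

Noise floor: N = −174 + 10 log₁₀(B) + NF
10 log₁₀(1.92×10⁷) = 72.83 dB
N = −174 + 72.83 + 8.96 = −92.21 dBm
SNR = P_sig − N = −64.5 − (−92.21) = 27.71 dB → 27.7 dB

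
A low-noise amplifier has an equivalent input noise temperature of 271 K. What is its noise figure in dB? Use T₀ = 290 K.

F = 1 + T_e/T₀ = 1 + 271/290 = 1.93448
NF = 10 log₁₀(1.93448) = 2.87 dB

2.87 dB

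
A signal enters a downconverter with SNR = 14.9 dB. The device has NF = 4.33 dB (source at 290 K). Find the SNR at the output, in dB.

10.57 dB

By definition F = SNR_in/SNR_out, so in dB: SNR_out = SNR_in − NF
SNR_out = 14.9 − 4.33 = 10.57 dB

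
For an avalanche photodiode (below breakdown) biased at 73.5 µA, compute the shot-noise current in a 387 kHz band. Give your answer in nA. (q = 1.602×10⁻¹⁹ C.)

3.02 nA

I_n = √(2qI·B)
2qI·B = 2 × 1.602×10⁻¹⁹ × 7.35×10⁻⁵ × 3.87×10⁵ = 9.11×10⁻¹⁸ A²
I_n = √(9.11×10⁻¹⁸) = 3.02×10⁻⁹ A = 3.02 nA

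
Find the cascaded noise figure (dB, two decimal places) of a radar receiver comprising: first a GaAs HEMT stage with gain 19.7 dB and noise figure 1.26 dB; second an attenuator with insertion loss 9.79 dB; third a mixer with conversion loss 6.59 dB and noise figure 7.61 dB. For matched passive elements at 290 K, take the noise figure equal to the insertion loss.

Convert to linear (a loss of L dB is a gain of −L dB): F_i = 10^(NF_i/10), G_i = 10^(G_i,dB/10)
  Stage 1: F_1 = 10^(1.26/10) = 1.337, G_1 = 10^(19.7/10) = 93.33
  Stage 2: F_2 = 10^(9.79/10) = 9.528, G_2 = 10^(−9.79/10) = 0.1050
  Stage 3: F_3 = 10^(7.61/10) = 5.768, G_3 = 10^(−6.59/10) = 0.2193
Friis cascade:
  F = 1.337 + (9.528 − 1)/93.33 + (5.768 − 1)/9.795 = 1.915
NF = 10 log₁₀(1.915) = 2.82 dB

2.82 dB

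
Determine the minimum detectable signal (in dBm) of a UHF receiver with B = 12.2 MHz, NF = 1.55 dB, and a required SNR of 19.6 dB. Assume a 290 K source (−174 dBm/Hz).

Sensitivity = −174 + 10 log₁₀(B) + NF + SNR_min
= −174 + 70.86 + 1.55 + 19.6
= −81.99 dBm → −82.0 dBm

−82.0 dBm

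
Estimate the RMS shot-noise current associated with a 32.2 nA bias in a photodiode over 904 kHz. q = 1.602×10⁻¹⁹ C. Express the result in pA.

96.6 pA

I_n = √(2qI·B)
2qI·B = 2 × 1.602×10⁻¹⁹ × 3.22×10⁻⁸ × 9.04×10⁵ = 9.33×10⁻²¹ A²
I_n = √(9.33×10⁻²¹) = 9.66×10⁻¹¹ A = 96.6 pA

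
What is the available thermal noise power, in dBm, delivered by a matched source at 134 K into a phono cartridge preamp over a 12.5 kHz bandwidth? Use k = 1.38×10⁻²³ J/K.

P_n = kTB = 1.38×10⁻²³ × 134 × 1.25×10⁴ = 2.31×10⁻¹⁷ W
In dBm: 10 log₁₀(2.31×10⁻¹⁷ / 10⁻³) = −136.4 dBm

−136.4 dBm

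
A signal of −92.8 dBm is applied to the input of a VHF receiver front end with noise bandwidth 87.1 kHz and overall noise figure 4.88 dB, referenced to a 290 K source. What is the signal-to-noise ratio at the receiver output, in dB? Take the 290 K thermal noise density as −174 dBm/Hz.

26.9 dB

Noise floor: N = −174 + 10 log₁₀(B) + NF
10 log₁₀(8.71×10⁴) = 49.4 dB
N = −174 + 49.4 + 4.88 = −119.72 dBm
SNR = P_sig − N = −92.8 − (−119.72) = 26.92 dB → 26.9 dB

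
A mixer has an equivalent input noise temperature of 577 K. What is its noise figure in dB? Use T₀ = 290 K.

F = 1 + T_e/T₀ = 1 + 577/290 = 2.98966
NF = 10 log₁₀(2.98966) = 4.76 dB

4.76 dB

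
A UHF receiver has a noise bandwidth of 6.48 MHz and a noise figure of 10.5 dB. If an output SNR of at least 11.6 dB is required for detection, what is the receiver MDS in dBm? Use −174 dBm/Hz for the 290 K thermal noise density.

Sensitivity = −174 + 10 log₁₀(B) + NF + SNR_min
= −174 + 68.12 + 10.5 + 11.6
= −83.78 dBm → −83.8 dBm

−83.8 dBm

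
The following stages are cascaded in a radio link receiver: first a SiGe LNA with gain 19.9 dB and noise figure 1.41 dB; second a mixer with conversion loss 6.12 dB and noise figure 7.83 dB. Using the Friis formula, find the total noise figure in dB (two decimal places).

Convert to linear (a loss of L dB is a gain of −L dB): F_i = 10^(NF_i/10), G_i = 10^(G_i,dB/10)
  Stage 1: F_1 = 10^(1.41/10) = 1.384, G_1 = 10^(19.9/10) = 97.72
  Stage 2: F_2 = 10^(7.83/10) = 6.067, G_2 = 10^(−6.12/10) = 0.2443
Friis cascade:
  F = 1.384 + (6.067 − 1)/97.72 = 1.435
NF = 10 log₁₀(1.435) = 1.57 dB

1.57 dB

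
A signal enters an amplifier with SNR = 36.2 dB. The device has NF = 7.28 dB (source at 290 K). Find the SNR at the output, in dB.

By definition F = SNR_in/SNR_out, so in dB: SNR_out = SNR_in − NF
SNR_out = 36.2 − 7.28 = 28.92 dB

28.92 dB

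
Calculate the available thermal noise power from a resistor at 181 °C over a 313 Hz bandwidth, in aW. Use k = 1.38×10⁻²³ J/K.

1.96 aW

T = 181 °C + 273.15 = 454.15 K
P_n = kTB = 1.38×10⁻²³ × 454.15 × 3.13×10² = 1.96×10⁻¹⁸ W = 1.96 aW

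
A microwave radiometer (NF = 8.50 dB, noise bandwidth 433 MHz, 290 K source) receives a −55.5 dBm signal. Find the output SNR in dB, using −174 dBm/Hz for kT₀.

23.6 dB

Noise floor: N = −174 + 10 log₁₀(B) + NF
10 log₁₀(4.33×10⁸) = 86.36 dB
N = −174 + 86.36 + 8.50 = −79.14 dBm
SNR = P_sig − N = −55.5 − (−79.14) = 23.64 dB → 23.6 dB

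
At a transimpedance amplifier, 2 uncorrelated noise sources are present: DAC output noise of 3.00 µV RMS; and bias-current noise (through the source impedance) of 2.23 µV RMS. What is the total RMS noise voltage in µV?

Uncorrelated sources add in power (mean-square): V_tot = √(ΣV_i²)
V_tot = √[(3.00×10⁻⁶)² + (2.23×10⁻⁶)²] = 3.74×10⁻⁶ V = 3.74 µV

3.74 µV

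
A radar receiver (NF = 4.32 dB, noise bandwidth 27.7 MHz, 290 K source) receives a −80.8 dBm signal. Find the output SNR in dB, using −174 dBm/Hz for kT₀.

Noise floor: N = −174 + 10 log₁₀(B) + NF
10 log₁₀(2.77×10⁷) = 74.42 dB
N = −174 + 74.42 + 4.32 = −95.26 dBm
SNR = P_sig − N = −80.8 − (−95.26) = 14.46 dB → 14.5 dB

14.5 dB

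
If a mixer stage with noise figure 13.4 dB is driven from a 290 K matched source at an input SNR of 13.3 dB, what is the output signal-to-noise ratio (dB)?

−0.1 dB

By definition F = SNR_in/SNR_out, so in dB: SNR_out = SNR_in − NF
SNR_out = 13.3 − 13.4 = −0.1 dB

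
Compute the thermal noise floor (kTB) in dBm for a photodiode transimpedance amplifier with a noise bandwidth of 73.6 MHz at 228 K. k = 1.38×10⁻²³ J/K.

−96.4 dBm

P_n = kTB = 1.38×10⁻²³ × 228 × 7.36×10⁷ = 2.32×10⁻¹³ W
In dBm: 10 log₁₀(2.32×10⁻¹³ / 10⁻³) = −96.4 dBm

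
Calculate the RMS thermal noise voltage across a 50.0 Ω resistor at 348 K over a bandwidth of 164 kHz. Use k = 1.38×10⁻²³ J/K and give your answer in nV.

397 nV

V_n = √(4kTRB)
4kTRB = 4 × 1.38×10⁻²³ × 348 × 5.00×10¹ × 1.64×10⁵ = 1.58×10⁻¹³ V²
V_n = √(1.58×10⁻¹³) = 3.97×10⁻⁷ V = 397 nV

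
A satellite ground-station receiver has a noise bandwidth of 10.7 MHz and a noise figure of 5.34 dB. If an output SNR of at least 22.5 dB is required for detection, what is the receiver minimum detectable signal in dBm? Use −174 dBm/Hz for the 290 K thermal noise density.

Sensitivity = −174 + 10 log₁₀(B) + NF + SNR_min
= −174 + 70.29 + 5.34 + 22.5
= −75.87 dBm → −75.9 dBm

−75.9 dBm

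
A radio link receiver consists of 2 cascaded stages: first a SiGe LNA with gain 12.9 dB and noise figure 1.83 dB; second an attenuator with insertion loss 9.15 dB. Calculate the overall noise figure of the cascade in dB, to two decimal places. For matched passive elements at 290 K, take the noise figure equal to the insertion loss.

2.77 dB

Convert to linear (a loss of L dB is a gain of −L dB): F_i = 10^(NF_i/10), G_i = 10^(G_i,dB/10)
  Stage 1: F_1 = 10^(1.83/10) = 1.524, G_1 = 10^(12.9/10) = 19.50
  Stage 2: F_2 = 10^(9.15/10) = 8.222, G_2 = 10^(−9.15/10) = 0.1216
Friis cascade:
  F = 1.524 + (8.222 − 1)/19.50 = 1.894
NF = 10 log₁₀(1.894) = 2.77 dB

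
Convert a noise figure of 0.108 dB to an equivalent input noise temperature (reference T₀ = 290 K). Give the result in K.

7.30 K

F = 10^(0.108/10) = 1.02518
T_e = (F − 1)·T₀ = (1.02518 − 1) × 290 = 7.30 K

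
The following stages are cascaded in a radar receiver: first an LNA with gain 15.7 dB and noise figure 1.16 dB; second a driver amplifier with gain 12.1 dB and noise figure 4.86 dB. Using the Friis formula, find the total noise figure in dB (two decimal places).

Convert to linear (a loss of L dB is a gain of −L dB): F_i = 10^(NF_i/10), G_i = 10^(G_i,dB/10)
  Stage 1: F_1 = 10^(1.16/10) = 1.306, G_1 = 10^(15.7/10) = 37.15
  Stage 2: F_2 = 10^(4.86/10) = 3.062, G_2 = 10^(12.1/10) = 16.22
Friis cascade:
  F = 1.306 + (3.062 − 1)/37.15 = 1.362
NF = 10 log₁₀(1.362) = 1.34 dB

1.34 dB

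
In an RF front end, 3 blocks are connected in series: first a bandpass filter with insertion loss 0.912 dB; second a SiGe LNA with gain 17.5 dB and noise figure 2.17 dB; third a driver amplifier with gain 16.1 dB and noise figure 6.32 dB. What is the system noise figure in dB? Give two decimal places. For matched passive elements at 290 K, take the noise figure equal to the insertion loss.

Convert to linear (a loss of L dB is a gain of −L dB): F_i = 10^(NF_i/10), G_i = 10^(G_i,dB/10)
  Stage 1: F_1 = 10^(0.912/10) = 1.234, G_1 = 10^(−0.912/10) = 0.8106
  Stage 2: F_2 = 10^(2.17/10) = 1.648, G_2 = 10^(17.5/10) = 56.23
  Stage 3: F_3 = 10^(6.32/10) = 4.285, G_3 = 10^(16.1/10) = 40.74
Friis cascade:
  F = 1.234 + (1.648 − 1)/0.8106 + (4.285 − 1)/45.58 = 2.105
NF = 10 log₁₀(2.105) = 3.23 dB

3.23 dB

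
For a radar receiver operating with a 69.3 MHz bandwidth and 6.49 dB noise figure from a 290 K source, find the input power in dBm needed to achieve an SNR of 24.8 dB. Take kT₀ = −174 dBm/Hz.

Sensitivity = −174 + 10 log₁₀(B) + NF + SNR_min
= −174 + 78.41 + 6.49 + 24.8
= −64.30 dBm → −64.3 dBm

−64.3 dBm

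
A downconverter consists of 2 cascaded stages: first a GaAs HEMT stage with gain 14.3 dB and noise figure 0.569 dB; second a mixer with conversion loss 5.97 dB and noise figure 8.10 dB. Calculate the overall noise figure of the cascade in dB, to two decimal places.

Convert to linear (a loss of L dB is a gain of −L dB): F_i = 10^(NF_i/10), G_i = 10^(G_i,dB/10)
  Stage 1: F_1 = 10^(0.569/10) = 1.140, G_1 = 10^(14.3/10) = 26.92
  Stage 2: F_2 = 10^(8.10/10) = 6.457, G_2 = 10^(−5.97/10) = 0.2529
Friis cascade:
  F = 1.140 + (6.457 − 1)/26.92 = 1.343
NF = 10 log₁₀(1.343) = 1.28 dB

1.28 dB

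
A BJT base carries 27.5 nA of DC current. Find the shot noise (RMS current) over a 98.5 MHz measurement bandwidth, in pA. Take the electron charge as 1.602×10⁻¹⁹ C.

932 pA

I_n = √(2qI·B)
2qI·B = 2 × 1.602×10⁻¹⁹ × 2.75×10⁻⁸ × 9.85×10⁷ = 8.68×10⁻¹⁹ A²
I_n = √(8.68×10⁻¹⁹) = 9.32×10⁻¹⁰ A = 932 pA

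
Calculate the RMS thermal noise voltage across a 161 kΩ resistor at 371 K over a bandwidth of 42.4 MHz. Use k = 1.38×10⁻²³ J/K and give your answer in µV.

374 µV

V_n = √(4kTRB)
4kTRB = 4 × 1.38×10⁻²³ × 371 × 1.61×10⁵ × 4.24×10⁷ = 1.40×10⁻⁷ V²
V_n = √(1.40×10⁻⁷) = 3.74×10⁻⁴ V = 374 µV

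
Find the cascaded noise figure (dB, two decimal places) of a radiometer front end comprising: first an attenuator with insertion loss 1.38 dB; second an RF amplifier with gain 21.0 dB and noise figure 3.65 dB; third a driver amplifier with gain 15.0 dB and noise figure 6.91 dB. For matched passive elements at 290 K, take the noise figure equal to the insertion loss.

Convert to linear (a loss of L dB is a gain of −L dB): F_i = 10^(NF_i/10), G_i = 10^(G_i,dB/10)
  Stage 1: F_1 = 10^(1.38/10) = 1.374, G_1 = 10^(−1.38/10) = 0.7278
  Stage 2: F_2 = 10^(3.65/10) = 2.317, G_2 = 10^(21.0/10) = 125.9
  Stage 3: F_3 = 10^(6.91/10) = 4.909, G_3 = 10^(15.0/10) = 31.62
Friis cascade:
  F = 1.374 + (2.317 − 1)/0.7278 + (4.909 − 1)/91.62 = 3.227
NF = 10 log₁₀(3.227) = 5.09 dB

5.09 dB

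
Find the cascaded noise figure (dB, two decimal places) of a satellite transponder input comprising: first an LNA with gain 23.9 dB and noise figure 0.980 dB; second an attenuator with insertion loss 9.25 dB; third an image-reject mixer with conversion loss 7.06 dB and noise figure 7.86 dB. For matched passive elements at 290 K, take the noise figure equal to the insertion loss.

Convert to linear (a loss of L dB is a gain of −L dB): F_i = 10^(NF_i/10), G_i = 10^(G_i,dB/10)
  Stage 1: F_1 = 10^(0.980/10) = 1.253, G_1 = 10^(23.9/10) = 245.5
  Stage 2: F_2 = 10^(9.25/10) = 8.414, G_2 = 10^(−9.25/10) = 0.1189
  Stage 3: F_3 = 10^(7.86/10) = 6.109, G_3 = 10^(−7.06/10) = 0.1968
Friis cascade:
  F = 1.253 + (8.414 − 1)/245.5 + (6.109 − 1)/29.17 = 1.458
NF = 10 log₁₀(1.458) = 1.64 dB

1.64 dB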